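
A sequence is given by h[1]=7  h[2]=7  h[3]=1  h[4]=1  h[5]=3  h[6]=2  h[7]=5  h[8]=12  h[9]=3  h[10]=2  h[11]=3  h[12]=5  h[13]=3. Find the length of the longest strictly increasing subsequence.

Let dp[i] be the length of the longest such subsequence ending at index i:
i:      1  2  3  4  5  6  7  8  9 10 11 12 13
h[i]:   7  7  1  1  3  2  5 12  3  2  3  5  3
dp:     1  1  1  1  2  2  3  4  3  2  3  4  3
Maximum dp value is 4.

4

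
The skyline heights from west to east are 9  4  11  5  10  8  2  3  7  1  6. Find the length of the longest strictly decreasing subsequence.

5

Let dp[i] be the longest strictly decreasing subsequence ending at i:
i:      1  2  3  4  5  6  7  8  9 10 11
a[i]:   9  4 11  5 10  8  2  3  7  1  6
dp:     1  2  1  2  2  3  4  4  4  5  5
Maximum is 5.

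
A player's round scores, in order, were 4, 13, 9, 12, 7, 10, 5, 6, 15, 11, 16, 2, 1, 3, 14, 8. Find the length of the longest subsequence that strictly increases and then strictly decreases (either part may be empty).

7

inc[i] = longest strictly increasing subsequence ending at i; dec[i] = longest strictly decreasing subsequence starting at i:
i:      1  2  3  4  5  6  7  8  9 10 11 12 13 14 15 16
a[i]:   4 13  9 12  7 10  5  6 15 11 16  2  1  3 14  8
inc:    1  2  2  3  2  3  2  3  4  4  5  1  1  2  5  4
dec:    3  6  5  5  4  4  3  3  4  3  3  2  1  1  2  1
Best peak at i=2 (value 13): inc=2, dec=6, length 2+6−1 = 7.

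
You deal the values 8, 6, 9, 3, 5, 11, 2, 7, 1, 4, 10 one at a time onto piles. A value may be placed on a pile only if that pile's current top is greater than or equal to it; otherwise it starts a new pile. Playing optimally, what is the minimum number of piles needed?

4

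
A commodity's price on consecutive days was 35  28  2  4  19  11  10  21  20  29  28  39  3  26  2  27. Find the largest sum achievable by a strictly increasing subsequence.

Let S[i] be the best sum of a strictly increasing subsequence ending at i:
i:       1   2   3   4   5   6   7   8   9  10  11  12  13  14  15  16
a[i]:   35  28   2   4  19  11  10  21  20  29  28  39   3  26   2  27
S:      35  28   2   6  25  17  16  46  45  75  74 114   5  72   2  99
Maximum is 114 (e.g. 2 + 4 + 19 + 21 + 29 + 39).

114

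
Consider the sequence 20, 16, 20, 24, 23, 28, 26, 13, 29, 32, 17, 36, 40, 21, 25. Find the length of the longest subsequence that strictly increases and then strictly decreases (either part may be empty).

9

inc[i] = longest strictly increasing subsequence ending at i; dec[i] = longest strictly decreasing subsequence starting at i:
i:      1  2  3  4  5  6  7  8  9 10 11 12 13 14 15
a[i]:  20 16 20 24 23 28 26 13 29 32 17 36 40 21 25
inc:    1  1  2  3  3  4  4  1  5  6  2  7  8  3  4
dec:    3  2  2  3  2  3  2  1  2  2  1  2  2  1  1
Best peak at i=13 (value 40): inc=8, dec=2, length 8+2−1 = 9.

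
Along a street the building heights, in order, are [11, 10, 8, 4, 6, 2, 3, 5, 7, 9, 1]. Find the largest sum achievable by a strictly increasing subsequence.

26

Let S[i] be the best sum of a strictly increasing subsequence ending at i:
i:      1  2  3  4  5  6  7  8  9 10 11
a[i]:  11 10  8  4  6  2  3  5  7  9  1
S:     11 10  8  4 10  2  5 10 17 26  1
Maximum is 26 (e.g. 2 + 3 + 5 + 7 + 9).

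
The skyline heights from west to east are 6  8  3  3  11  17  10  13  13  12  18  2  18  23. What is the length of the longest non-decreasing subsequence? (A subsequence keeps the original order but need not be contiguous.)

Let dp[i] be the length of the longest such subsequence ending at index i:
i:      1  2  3  4  5  6  7  8  9 10 11 12 13 14
a[i]:   6  8  3  3 11 17 10 13 13 12 18  2 18 23
dp:     1  2  1  2  3  4  3  4  5  4  6  1  7  8
Maximum dp value is 8.

8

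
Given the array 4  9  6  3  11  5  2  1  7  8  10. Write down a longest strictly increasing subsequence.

Patience tails give the LIS length; then backtrack through the dp parents:
4 → extends → [4]
9 → extends → [4, 9]
6 → replaces 9 → [4, 6]
3 → replaces 4 → [3, 6]
11 → extends → [3, 6, 11]
5 → replaces 6 → [3, 5, 11]
2 → replaces 3 → [2, 5, 11]
1 → replaces 2 → [1, 5, 11]
7 → replaces 11 → [1, 5, 7]
8 → extends → [1, 5, 7, 8]
10 → extends → [1, 5, 7, 8, 10]
Length 5; one witness is 4, 6, 7, 8, 10.

4, 6, 7, 8, 10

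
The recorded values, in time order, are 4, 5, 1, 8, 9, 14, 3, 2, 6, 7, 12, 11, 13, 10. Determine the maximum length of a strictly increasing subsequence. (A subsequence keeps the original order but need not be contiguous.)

Track the smallest tail for each achievable length (strict):
4 → extends → [4]
5 → extends → [4, 5]
1 → replaces 4 → [1, 5]
8 → extends → [1, 5, 8]
9 → extends → [1, 5, 8, 9]
14 → extends → [1, 5, 8, 9, 14]
3 → replaces 5 → [1, 3, 8, 9, 14]
2 → replaces 3 → [1, 2, 8, 9, 14]
6 → replaces 8 → [1, 2, 6, 9, 14]
7 → replaces 9 → [1, 2, 6, 7, 14]
12 → replaces 14 → [1, 2, 6, 7, 12]
11 → replaces 12 → [1, 2, 6, 7, 11]
13 → extends → [1, 2, 6, 7, 11, 13]
10 → replaces 11 → [1, 2, 6, 7, 10, 13]
Six tails, so the longest strictly increasing subsequence has length 6 (e.g. 4, 5, 8, 9, 12, 13).

6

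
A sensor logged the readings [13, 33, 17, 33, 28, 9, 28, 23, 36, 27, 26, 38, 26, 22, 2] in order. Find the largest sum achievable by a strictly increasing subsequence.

Let S[i] be the best sum of a strictly increasing subsequence ending at i:
i:       1   2   3   4   5   6   7   8   9  10  11  12  13  14  15
a[i]:   13  33  17  33  28   9  28  23  36  27  26  38  26  22   2
S:      13  46  30  63  58   9  58  53  99  80  79 137  79  52   2
Maximum is 137 (e.g. 13 + 17 + 33 + 36 + 38).

137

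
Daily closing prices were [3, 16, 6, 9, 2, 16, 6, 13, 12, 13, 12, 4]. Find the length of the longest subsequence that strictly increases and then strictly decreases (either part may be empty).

inc[i] = longest strictly increasing subsequence ending at i; dec[i] = longest strictly decreasing subsequence starting at i:
i:      1  2  3  4  5  6  7  8  9 10 11 12
a[i]:   3 16  6  9  2 16  6 13 12 13 12  4
inc:    1  2  2  3  1  4  2  4  4  5  4  2
dec:    2  4  2  3  1  4  2  3  2  3  2  1
Best peak at i=6 (value 16): inc=4, dec=4, length 4+4−1 = 7.

7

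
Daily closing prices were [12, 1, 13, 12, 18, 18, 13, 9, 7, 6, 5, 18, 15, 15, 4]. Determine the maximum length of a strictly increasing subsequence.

Let dp[i] be the length of the longest such subsequence ending at index i:
i:      1  2  3  4  5  6  7  8  9 10 11 12 13 14 15
a[i]:  12  1 13 12 18 18 13  9  7  6  5 18 15 15  4
dp:     1  1  2  2  3  3  3  2  2  2  2  4  4  4  2
Maximum dp value is 4.

4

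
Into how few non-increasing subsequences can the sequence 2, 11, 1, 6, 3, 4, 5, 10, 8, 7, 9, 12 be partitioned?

7

Place each on the leftmost legal pile:
2 → new pile 1 (tops now [2])
11 → new pile 2 (tops now [2, 11])
1 → pile 1 (tops now [1, 11])
6 → pile 2 (tops now [1, 6])
3 → pile 2 (tops now [1, 3])
4 → new pile 3 (tops now [1, 3, 4])
5 → new pile 4 (tops now [1, 3, 4, 5])
10 → new pile 5 (tops now [1, 3, 4, 5, 10])
8 → pile 5 (tops now [1, 3, 4, 5, 8])
7 → pile 5 (tops now [1, 3, 4, 5, 7])
9 → new pile 6 (tops now [1, 3, 4, 5, 7, 9])
12 → new pile 7 (tops now [1, 3, 4, 5, 7, 9, 12])
Seven piles.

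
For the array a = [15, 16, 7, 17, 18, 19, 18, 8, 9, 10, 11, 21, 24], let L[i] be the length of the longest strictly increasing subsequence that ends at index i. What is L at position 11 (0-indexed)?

6

dp[i] = 1 + max{dp[j] : j<i, a[j]<a[i]} (or 1 if no such j):
i:      0  1  2  3  4  5  6  7  8  9 10 11 12
a[i]:  15 16  7 17 18 19 18  8  9 10 11 21 24
dp:     1  2  1  3  4  5  4  2  3  4  5  6  7
At index 11 the value is 6.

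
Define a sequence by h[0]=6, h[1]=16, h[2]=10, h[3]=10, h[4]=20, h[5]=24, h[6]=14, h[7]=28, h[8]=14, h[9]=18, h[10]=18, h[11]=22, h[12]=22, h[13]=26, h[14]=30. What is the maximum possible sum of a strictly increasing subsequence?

Let S[i] be the best sum of a strictly increasing subsequence ending at i:
i:       0   1   2   3   4   5   6   7   8   9  10  11  12  13  14
h[i]:    6  16  10  10  20  24  14  28  14  18  18  22  22  26  30
S:       6  22  16  16  42  66  30  94  30  48  48  70  70  96 126
Maximum is 126 (e.g. 6 + 10 + 14 + 18 + 22 + 26 + 30).

126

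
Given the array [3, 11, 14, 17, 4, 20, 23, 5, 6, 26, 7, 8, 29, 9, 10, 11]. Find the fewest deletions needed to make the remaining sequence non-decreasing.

Fewest deletions = n − (longest non-decreasing subsequence).
Patience tails:
3 → extends → [3]
11 → extends → [3, 11]
14 → extends → [3, 11, 14]
17 → extends → [3, 11, 14, 17]
4 → replaces 11 → [3, 4, 14, 17]
20 → extends → [3, 4, 14, 17, 20]
23 → extends → [3, 4, 14, 17, 20, 23]
5 → replaces 14 → [3, 4, 5, 17, 20, 23]
6 → replaces 17 → [3, 4, 5, 6, 20, 23]
26 → extends → [3, 4, 5, 6, 20, 23, 26]
7 → replaces 20 → [3, 4, 5, 6, 7, 23, 26]
8 → replaces 23 → [3, 4, 5, 6, 7, 8, 26]
29 → extends → [3, 4, 5, 6, 7, 8, 26, 29]
9 → replaces 26 → [3, 4, 5, 6, 7, 8, 9, 29]
10 → replaces 29 → [3, 4, 5, 6, 7, 8, 9, 10]
11 → extends → [3, 4, 5, 6, 7, 8, 9, 10, 11]
Longest non-decreasing subsequence has length 9, so deletions = 16 − 9 = 7.

7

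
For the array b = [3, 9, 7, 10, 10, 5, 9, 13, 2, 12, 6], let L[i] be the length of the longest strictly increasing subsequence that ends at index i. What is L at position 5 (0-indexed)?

dp[i] = 1 + max{dp[j] : j<i, b[j]<b[i]} (or 1 if no such j):
i:      0  1  2  3  4  5  6  7  8  9 10
b[i]:   3  9  7 10 10  5  9 13  2 12  6
dp:     1  2  2  3  3  2  3  4  1  4  3
At index 5 the value is 2.

2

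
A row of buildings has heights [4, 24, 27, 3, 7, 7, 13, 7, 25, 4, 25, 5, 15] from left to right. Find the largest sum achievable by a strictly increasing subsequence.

Let S[i] be the best sum of a strictly increasing subsequence ending at i:
i:      1  2  3  4  5  6  7  8  9 10 11 12 13
a[i]:   4 24 27  3  7  7 13  7 25  4 25  5 15
S:      4 28 55  3 11 11 24 11 53  7 53 12 39
Maximum is 55 (e.g. 4 + 24 + 27).

55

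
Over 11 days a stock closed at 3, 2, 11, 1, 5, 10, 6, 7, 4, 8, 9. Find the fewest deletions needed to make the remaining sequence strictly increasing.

Fewest deletions = n − (longest strictly increasing subsequence).
i:      1  2  3  4  5  6  7  8  9 10 11
a[i]:   3  2 11  1  5 10  6  7  4  8  9
dp:     1  1  2  1  2  3  3  4  2  5  6
max dp = 6, so deletions = 11 − 6 = 5.

5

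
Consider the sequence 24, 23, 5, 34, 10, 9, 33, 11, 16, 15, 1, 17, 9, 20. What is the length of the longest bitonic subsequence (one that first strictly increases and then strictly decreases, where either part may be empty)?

6

inc[i] = longest strictly increasing subsequence ending at i; dec[i] = longest strictly decreasing subsequence starting at i:
i:      1  2  3  4  5  6  7  8  9 10 11 12 13 14
a[i]:  24 23  5 34 10  9 33 11 16 15  1 17  9 20
inc:    1  1  1  2  2  2  3  3  4  4  1  5  2  6
dec:    5  4  2  5  3  2  4  2  3  2  1  2  1  1
Best peak at i=4 (value 34): inc=2, dec=5, length 2+5−1 = 6.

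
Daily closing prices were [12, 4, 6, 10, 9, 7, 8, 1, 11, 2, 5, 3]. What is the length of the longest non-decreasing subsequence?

5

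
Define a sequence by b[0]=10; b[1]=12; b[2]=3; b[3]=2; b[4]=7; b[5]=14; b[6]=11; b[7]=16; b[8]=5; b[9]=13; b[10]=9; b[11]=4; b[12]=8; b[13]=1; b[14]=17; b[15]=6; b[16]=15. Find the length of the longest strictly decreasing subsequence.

5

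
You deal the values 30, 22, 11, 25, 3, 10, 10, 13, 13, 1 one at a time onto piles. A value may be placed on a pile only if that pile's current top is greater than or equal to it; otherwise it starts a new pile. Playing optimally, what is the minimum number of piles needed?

3

Place each on the leftmost legal pile:
30 → new pile 1 (tops now [30])
22 → pile 1 (tops now [22])
11 → pile 1 (tops now [11])
25 → new pile 2 (tops now [11, 25])
3 → pile 1 (tops now [3, 25])
10 → pile 2 (tops now [3, 10])
10 → pile 2 (tops now [3, 10])
13 → new pile 3 (tops now [3, 10, 13])
13 → pile 3 (tops now [3, 10, 13])
1 → pile 1 (tops now [1, 10, 13])
Three piles.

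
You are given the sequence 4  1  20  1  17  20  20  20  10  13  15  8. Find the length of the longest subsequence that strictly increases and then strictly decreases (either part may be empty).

inc[i] = longest strictly increasing subsequence ending at i; dec[i] = longest strictly decreasing subsequence starting at i:
i:      1  2  3  4  5  6  7  8  9 10 11 12
a[i]:   4  1 20  1 17 20 20 20 10 13 15  8
inc:    1  1  2  1  2  3  3  3  2  3  4  2
dec:    2  1  4  1  3  3  3  3  2  2  2  1
Best peak at i=3 (value 20): inc=2, dec=4, length 2+4−1 = 5.

5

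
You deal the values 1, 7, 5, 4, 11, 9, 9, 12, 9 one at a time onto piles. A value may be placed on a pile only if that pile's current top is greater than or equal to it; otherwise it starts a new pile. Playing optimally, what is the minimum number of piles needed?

4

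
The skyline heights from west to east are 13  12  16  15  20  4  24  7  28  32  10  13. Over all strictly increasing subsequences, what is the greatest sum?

Let S[i] be the best sum of a strictly increasing subsequence ending at i:
i:       1   2   3   4   5   6   7   8   9  10  11  12
a[i]:   13  12  16  15  20   4  24   7  28  32  10  13
S:      13  12  29  28  49   4  73  11 101 133  21  34
Maximum is 133 (e.g. 13 + 16 + 20 + 24 + 28 + 32).

133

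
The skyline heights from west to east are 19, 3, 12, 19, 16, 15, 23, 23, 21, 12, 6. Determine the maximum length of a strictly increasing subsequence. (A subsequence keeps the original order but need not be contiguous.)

Let dp[i] be the length of the longest such subsequence ending at index i:
i:      1  2  3  4  5  6  7  8  9 10 11
a[i]:  19  3 12 19 16 15 23 23 21 12  6
dp:     1  1  2  3  3  3  4  4  4  2  2
Maximum dp value is 4.

4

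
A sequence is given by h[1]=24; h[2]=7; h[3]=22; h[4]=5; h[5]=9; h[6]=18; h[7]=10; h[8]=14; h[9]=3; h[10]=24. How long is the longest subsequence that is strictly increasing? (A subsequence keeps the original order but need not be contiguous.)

Let dp[i] be the length of the longest such subsequence ending at index i:
i:      1  2  3  4  5  6  7  8  9 10
h[i]:  24  7 22  5  9 18 10 14  3 24
dp:     1  1  2  1  2  3  3  4  1  5
Maximum dp value is 5.

5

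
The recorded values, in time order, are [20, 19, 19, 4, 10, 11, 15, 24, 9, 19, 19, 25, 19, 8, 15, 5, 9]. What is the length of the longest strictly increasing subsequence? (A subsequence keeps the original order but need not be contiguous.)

6

Track the smallest tail for each achievable length (strict):
20 → extends → [20]
19 → replaces 20 → [19]
19 → already a tail → [19]
4 → replaces 19 → [4]
10 → extends → [4, 10]
11 → extends → [4, 10, 11]
15 → extends → [4, 10, 11, 15]
24 → extends → [4, 10, 11, 15, 24]
9 → replaces 10 → [4, 9, 11, 15, 24]
19 → replaces 24 → [4, 9, 11, 15, 19]
19 → already a tail → [4, 9, 11, 15, 19]
25 → extends → [4, 9, 11, 15, 19, 25]
19 → already a tail → [4, 9, 11, 15, 19, 25]
8 → replaces 9 → [4, 8, 11, 15, 19, 25]
15 → already a tail → [4, 8, 11, 15, 19, 25]
5 → replaces 8 → [4, 5, 11, 15, 19, 25]
9 → replaces 11 → [4, 5, 9, 15, 19, 25]
Six tails, so the longest strictly increasing subsequence has length 6 (e.g. 4, 10, 11, 15, 24, 25).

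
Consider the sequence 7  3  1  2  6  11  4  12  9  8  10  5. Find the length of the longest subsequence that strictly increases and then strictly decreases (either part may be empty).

8

inc[i] = longest strictly increasing subsequence ending at i; dec[i] = longest strictly decreasing subsequence starting at i:
i:      1  2  3  4  5  6  7  8  9 10 11 12
a[i]:   7  3  1  2  6 11  4 12  9  8 10  5
inc:    1  1  1  2  3  4  3  5  4  4  5  4
dec:    3  2  1  1  2  4  1  4  3  2  2  1
Best peak at i=8 (value 12): inc=5, dec=4, length 5+4−1 = 8.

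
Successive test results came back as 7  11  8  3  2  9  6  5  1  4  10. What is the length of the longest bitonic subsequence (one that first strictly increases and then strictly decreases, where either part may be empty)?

inc[i] = longest strictly increasing subsequence ending at i; dec[i] = longest strictly decreasing subsequence starting at i:
i:      1  2  3  4  5  6  7  8  9 10 11
a[i]:   7 11  8  3  2  9  6  5  1  4 10
inc:    1  2  2  1  1  3  2  2  1  2  4
dec:    4  5  4  3  2  4  3  2  1  1  1
Best peak at i=2 (value 11): inc=2, dec=5, length 2+5−1 = 6.

6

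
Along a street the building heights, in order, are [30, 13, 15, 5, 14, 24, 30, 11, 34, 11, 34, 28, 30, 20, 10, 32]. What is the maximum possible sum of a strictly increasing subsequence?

142

Let S[i] be the best sum of a strictly increasing subsequence ending at i:
i:       1   2   3   4   5   6   7   8   9  10  11  12  13  14  15  16
a[i]:   30  13  15   5  14  24  30  11  34  11  34  28  30  20  10  32
S:      30  13  28   5  27  52  82  16 116  16 116  80 110  48  15 142
Maximum is 142 (e.g. 13 + 15 + 24 + 28 + 30 + 32).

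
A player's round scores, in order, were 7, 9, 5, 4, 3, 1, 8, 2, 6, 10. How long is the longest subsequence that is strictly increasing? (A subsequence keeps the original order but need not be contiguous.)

4

Track the smallest tail for each achievable length (strict):
7 → extends → [7]
9 → extends → [7, 9]
5 → replaces 7 → [5, 9]
4 → replaces 5 → [4, 9]
3 → replaces 4 → [3, 9]
1 → replaces 3 → [1, 9]
8 → replaces 9 → [1, 8]
2 → replaces 8 → [1, 2]
6 → extends → [1, 2, 6]
10 → extends → [1, 2, 6, 10]
Four tails, so the longest strictly increasing subsequence has length 4 (e.g. 1, 2, 6, 10).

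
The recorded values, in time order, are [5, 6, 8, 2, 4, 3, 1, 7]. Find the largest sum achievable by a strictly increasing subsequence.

19

Let S[i] be the best sum of a strictly increasing subsequence ending at i:
i:      1  2  3  4  5  6  7  8
a[i]:   5  6  8  2  4  3  1  7
S:      5 11 19  2  6  5  1 18
Maximum is 19 (e.g. 5 + 6 + 8).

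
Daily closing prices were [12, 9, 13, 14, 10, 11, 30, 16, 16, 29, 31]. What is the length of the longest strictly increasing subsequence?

Let dp[i] be the length of the longest such subsequence ending at index i:
i:      1  2  3  4  5  6  7  8  9 10 11
a[i]:  12  9 13 14 10 11 30 16 16 29 31
dp:     1  1  2  3  2  3  4  4  4  5  6
Maximum dp value is 6.

6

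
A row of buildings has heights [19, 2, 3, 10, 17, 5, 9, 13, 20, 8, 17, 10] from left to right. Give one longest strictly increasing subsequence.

Patience tails give the LIS length; then backtrack through the dp parents:
19 → extends → [19]
2 → replaces 19 → [2]
3 → extends → [2, 3]
10 → extends → [2, 3, 10]
17 → extends → [2, 3, 10, 17]
5 → replaces 10 → [2, 3, 5, 17]
9 → replaces 17 → [2, 3, 5, 9]
13 → extends → [2, 3, 5, 9, 13]
20 → extends → [2, 3, 5, 9, 13, 20]
8 → replaces 9 → [2, 3, 5, 8, 13, 20]
17 → replaces 20 → [2, 3, 5, 8, 13, 17]
10 → replaces 13 → [2, 3, 5, 8, 10, 17]
Length 6; one witness is 2, 3, 5, 9, 13, 20.

2, 3, 5, 9, 13, 20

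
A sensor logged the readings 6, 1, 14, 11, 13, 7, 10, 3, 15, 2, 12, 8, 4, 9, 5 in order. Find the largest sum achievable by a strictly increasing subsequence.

Let S[i] be the best sum of a strictly increasing subsequence ending at i:
i:      1  2  3  4  5  6  7  8  9 10 11 12 13 14 15
a[i]:   6  1 14 11 13  7 10  3 15  2 12  8  4  9  5
S:      6  1 20 17 30 13 23  4 45  3 35 21  8 30 13
Maximum is 45 (e.g. 6 + 11 + 13 + 15).

45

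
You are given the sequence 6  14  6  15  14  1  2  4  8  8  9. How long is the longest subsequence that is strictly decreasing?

Negate each value so 'decreasing' becomes 'increasing', then run patience tails on the negated sequence:
-6 → extends → [-6]
-14 → replaces -6 → [-14]
-6 → extends → [-14, -6]
-15 → replaces -14 → [-15, -6]
-14 → replaces -6 → [-15, -14]
-1 → extends → [-15, -14, -1]
-2 → replaces -1 → [-15, -14, -2]
-4 → replaces -2 → [-15, -14, -4]
-8 → replaces -4 → [-15, -14, -8]
-8 → already a tail → [-15, -14, -8]
-9 → replaces -8 → [-15, -14, -9]
Three tails, so the longest strictly decreasing subsequence of the original has length 3.

3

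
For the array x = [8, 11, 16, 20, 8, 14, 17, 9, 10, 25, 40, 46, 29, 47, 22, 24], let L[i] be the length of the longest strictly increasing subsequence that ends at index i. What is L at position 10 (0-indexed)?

dp[i] = 1 + max{dp[j] : j<i, x[j]<x[i]} (or 1 if no such j):
i:      0  1  2  3  4  5  6  7  8  9 10 11 12 13 14 15
x[i]:   8 11 16 20  8 14 17  9 10 25 40 46 29 47 22 24
dp:     1  2  3  4  1  3  4  2  3  5  6  7  6  8  5  6
At index 10 the value is 6.

6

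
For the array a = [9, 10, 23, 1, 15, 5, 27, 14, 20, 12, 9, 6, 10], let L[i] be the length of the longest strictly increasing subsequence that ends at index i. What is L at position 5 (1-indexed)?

dp[i] = 1 + max{dp[j] : j<i, a[j]<a[i]} (or 1 if no such j):
i:      1  2  3  4  5  6  7  8  9 10 11 12 13
a[i]:   9 10 23  1 15  5 27 14 20 12  9  6 10
dp:     1  2  3  1  3  2  4  3  4  3  3  3  4
At index 5 the value is 3.

3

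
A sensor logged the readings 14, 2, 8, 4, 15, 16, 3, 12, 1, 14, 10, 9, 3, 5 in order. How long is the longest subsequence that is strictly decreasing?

5

Negate each value so 'decreasing' becomes 'increasing', then run patience tails on the negated sequence:
-14 → extends → [-14]
-2 → extends → [-14, -2]
-8 → replaces -2 → [-14, -8]
-4 → extends → [-14, -8, -4]
-15 → replaces -14 → [-15, -8, -4]
-16 → replaces -15 → [-16, -8, -4]
-3 → extends → [-16, -8, -4, -3]
-12 → replaces -8 → [-16, -12, -4, -3]
-1 → extends → [-16, -12, -4, -3, -1]
-14 → replaces -12 → [-16, -14, -4, -3, -1]
-10 → replaces -4 → [-16, -14, -10, -3, -1]
-9 → replaces -3 → [-16, -14, -10, -9, -1]
-3 → replaces -1 → [-16, -14, -10, -9, -3]
-5 → replaces -3 → [-16, -14, -10, -9, -5]
Five tails, so the longest strictly decreasing subsequence of the original has length 5.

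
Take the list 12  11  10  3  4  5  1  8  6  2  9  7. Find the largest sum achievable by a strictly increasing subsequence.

Let S[i] be the best sum of a strictly increasing subsequence ending at i:
i:      1  2  3  4  5  6  7  8  9 10 11 12
a[i]:  12 11 10  3  4  5  1  8  6  2  9  7
S:     12 11 10  3  7 12  1 20 18  3 29 25
Maximum is 29 (e.g. 3 + 4 + 5 + 8 + 9).

29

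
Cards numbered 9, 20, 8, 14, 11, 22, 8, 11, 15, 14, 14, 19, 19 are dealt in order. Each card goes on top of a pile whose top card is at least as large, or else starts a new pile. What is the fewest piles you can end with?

4

Place each on the leftmost legal pile:
9 → new pile 1 (tops now [9])
20 → new pile 2 (tops now [9, 20])
8 → pile 1 (tops now [8, 20])
14 → pile 2 (tops now [8, 14])
11 → pile 2 (tops now [8, 11])
22 → new pile 3 (tops now [8, 11, 22])
8 → pile 1 (tops now [8, 11, 22])
11 → pile 2 (tops now [8, 11, 22])
15 → pile 3 (tops now [8, 11, 15])
14 → pile 3 (tops now [8, 11, 14])
14 → pile 3 (tops now [8, 11, 14])
19 → new pile 4 (tops now [8, 11, 14, 19])
19 → pile 4 (tops now [8, 11, 14, 19])
Four piles.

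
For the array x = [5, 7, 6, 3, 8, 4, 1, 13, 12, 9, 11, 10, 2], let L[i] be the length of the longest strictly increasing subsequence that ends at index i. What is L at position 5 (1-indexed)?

3

dp[i] = 1 + max{dp[j] : j<i, x[j]<x[i]} (or 1 if no such j):
i:      1  2  3  4  5  6  7  8  9 10 11 12 13
x[i]:   5  7  6  3  8  4  1 13 12  9 11 10  2
dp:     1  2  2  1  3  2  1  4  4  4  5  5  2
At index 5 the value is 3.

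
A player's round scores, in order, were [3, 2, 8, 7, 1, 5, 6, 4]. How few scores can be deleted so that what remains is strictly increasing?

5

Fewest deletions = n − (longest strictly increasing subsequence).
Patience tails:
3 → extends → [3]
2 → replaces 3 → [2]
8 → extends → [2, 8]
7 → replaces 8 → [2, 7]
1 → replaces 2 → [1, 7]
5 → replaces 7 → [1, 5]
6 → extends → [1, 5, 6]
4 → replaces 5 → [1, 4, 6]
Longest strictly increasing subsequence has length 3, so deletions = 8 − 3 = 5.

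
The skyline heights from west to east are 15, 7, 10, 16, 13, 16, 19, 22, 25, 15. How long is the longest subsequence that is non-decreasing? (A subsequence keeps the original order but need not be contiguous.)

7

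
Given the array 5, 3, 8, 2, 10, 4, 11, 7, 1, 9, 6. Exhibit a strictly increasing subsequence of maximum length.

Patience tails give the LIS length; then backtrack through the dp parents:
5 → extends → [5]
3 → replaces 5 → [3]
8 → extends → [3, 8]
2 → replaces 3 → [2, 8]
10 → extends → [2, 8, 10]
4 → replaces 8 → [2, 4, 10]
11 → extends → [2, 4, 10, 11]
7 → replaces 10 → [2, 4, 7, 11]
1 → replaces 2 → [1, 4, 7, 11]
9 → replaces 11 → [1, 4, 7, 9]
6 → replaces 7 → [1, 4, 6, 9]
Length 4; one witness is 5, 8, 10, 11.

5, 8, 10, 11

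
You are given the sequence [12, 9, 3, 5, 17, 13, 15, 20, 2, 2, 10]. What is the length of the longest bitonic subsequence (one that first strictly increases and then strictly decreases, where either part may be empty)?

6

inc[i] = longest strictly increasing subsequence ending at i; dec[i] = longest strictly decreasing subsequence starting at i:
i:      1  2  3  4  5  6  7  8  9 10 11
a[i]:  12  9  3  5 17 13 15 20  2  2 10
inc:    1  1  1  2  3  3  4  5  1  1  3
dec:    4  3  2  2  3  2  2  2  1  1  1
Best peak at i=8 (value 20): inc=5, dec=2, length 5+2−1 = 6.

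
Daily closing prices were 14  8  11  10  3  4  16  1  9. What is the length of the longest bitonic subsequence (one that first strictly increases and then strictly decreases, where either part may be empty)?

inc[i] = longest strictly increasing subsequence ending at i; dec[i] = longest strictly decreasing subsequence starting at i:
i:      1  2  3  4  5  6  7  8  9
a[i]:  14  8 11 10  3  4 16  1  9
inc:    1  1  2  2  1  2  3  1  3
dec:    5  3  4  3  2  2  2  1  1
Best peak at i=1 (value 14): inc=1, dec=5, length 1+5−1 = 5.

5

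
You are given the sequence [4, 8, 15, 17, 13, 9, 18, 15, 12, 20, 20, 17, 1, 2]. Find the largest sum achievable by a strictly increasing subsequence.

Let S[i] be the best sum of a strictly increasing subsequence ending at i:
i:      1  2  3  4  5  6  7  8  9 10 11 12 13 14
a[i]:   4  8 15 17 13  9 18 15 12 20 20 17  1  2
S:      4 12 27 44 25 21 62 40 33 82 82 57  1  3
Maximum is 82 (e.g. 4 + 8 + 15 + 17 + 18 + 20).

82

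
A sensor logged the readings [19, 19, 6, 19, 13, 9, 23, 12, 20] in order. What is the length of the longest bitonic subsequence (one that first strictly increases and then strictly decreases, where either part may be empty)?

inc[i] = longest strictly increasing subsequence ending at i; dec[i] = longest strictly decreasing subsequence starting at i:
i:      1  2  3  4  5  6  7  8  9
a[i]:  19 19  6 19 13  9 23 12 20
inc:    1  1  1  2  2  2  3  3  4
dec:    3  3  1  3  2  1  2  1  1
Best peak at i=4 (value 19): inc=2, dec=3, length 2+3−1 = 4.

4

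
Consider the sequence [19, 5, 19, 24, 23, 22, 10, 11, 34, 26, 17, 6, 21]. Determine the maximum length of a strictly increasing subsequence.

5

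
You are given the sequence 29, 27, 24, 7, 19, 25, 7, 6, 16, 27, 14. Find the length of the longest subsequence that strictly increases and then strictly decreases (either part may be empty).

6

inc[i] = longest strictly increasing subsequence ending at i; dec[i] = longest strictly decreasing subsequence starting at i:
i:      1  2  3  4  5  6  7  8  9 10 11
a[i]:  29 27 24  7 19 25  7  6 16 27 14
inc:    1  1  1  1  2  3  1  1  2  4  2
dec:    6  5  4  2  3  3  2  1  2  2  1
Best peak at i=1 (value 29): inc=1, dec=6, length 1+6−1 = 6.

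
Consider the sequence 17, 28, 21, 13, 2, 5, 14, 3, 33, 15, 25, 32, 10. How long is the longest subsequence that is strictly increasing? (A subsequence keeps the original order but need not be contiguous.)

Track the smallest tail for each achievable length (strict):
17 → extends → [17]
28 → extends → [17, 28]
21 → replaces 28 → [17, 21]
13 → replaces 17 → [13, 21]
2 → replaces 13 → [2, 21]
5 → replaces 21 → [2, 5]
14 → extends → [2, 5, 14]
3 → replaces 5 → [2, 3, 14]
33 → extends → [2, 3, 14, 33]
15 → replaces 33 → [2, 3, 14, 15]
25 → extends → [2, 3, 14, 15, 25]
32 → extends → [2, 3, 14, 15, 25, 32]
10 → replaces 14 → [2, 3, 10, 15, 25, 32]
Six tails, so the longest strictly increasing subsequence has length 6 (e.g. 2, 5, 14, 15, 25, 32).

6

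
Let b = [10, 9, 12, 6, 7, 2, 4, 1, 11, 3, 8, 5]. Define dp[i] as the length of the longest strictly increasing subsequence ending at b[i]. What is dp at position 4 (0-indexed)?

dp[i] = 1 + max{dp[j] : j<i, b[j]<b[i]} (or 1 if no such j):
i:      0  1  2  3  4  5  6  7  8  9 10 11
b[i]:  10  9 12  6  7  2  4  1 11  3  8  5
dp:     1  1  2  1  2  1  2  1  3  2  3  3
At index 4 the value is 2.

2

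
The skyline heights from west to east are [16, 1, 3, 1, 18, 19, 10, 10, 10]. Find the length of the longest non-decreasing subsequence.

5

Track the smallest tail for each achievable length (allowing ties):
16 → extends → [16]
1 → replaces 16 → [1]
3 → extends → [1, 3]
1 → replaces 3 → [1, 1]
18 → extends → [1, 1, 18]
19 → extends → [1, 1, 18, 19]
10 → replaces 18 → [1, 1, 10, 19]
10 → replaces 19 → [1, 1, 10, 10]
10 → extends → [1, 1, 10, 10, 10]
Five tails, so the longest non-decreasing subsequence has length 5 (e.g. 1, 3, 10, 10, 10).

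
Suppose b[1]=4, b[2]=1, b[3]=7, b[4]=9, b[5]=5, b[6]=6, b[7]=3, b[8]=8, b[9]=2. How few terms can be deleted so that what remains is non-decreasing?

Fewest deletions = n − (longest non-decreasing subsequence).
Patience tails:
4 → extends → [4]
1 → replaces 4 → [1]
7 → extends → [1, 7]
9 → extends → [1, 7, 9]
5 → replaces 7 → [1, 5, 9]
6 → replaces 9 → [1, 5, 6]
3 → replaces 5 → [1, 3, 6]
8 → extends → [1, 3, 6, 8]
2 → replaces 3 → [1, 2, 6, 8]
Longest non-decreasing subsequence has length 4, so deletions = 9 − 4 = 5.

5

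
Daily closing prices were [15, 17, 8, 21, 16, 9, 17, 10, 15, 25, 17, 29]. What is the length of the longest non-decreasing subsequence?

Let dp[i] be the length of the longest such subsequence ending at index i:
i:      1  2  3  4  5  6  7  8  9 10 11 12
a[i]:  15 17  8 21 16  9 17 10 15 25 17 29
dp:     1  2  1  3  2  2  3  3  4  5  5  6
Maximum dp value is 6.

6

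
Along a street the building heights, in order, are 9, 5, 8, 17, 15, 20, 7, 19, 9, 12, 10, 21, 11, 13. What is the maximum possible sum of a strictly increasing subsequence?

71

Let S[i] be the best sum of a strictly increasing subsequence ending at i:
i:      1  2  3  4  5  6  7  8  9 10 11 12 13 14
a[i]:   9  5  8 17 15 20  7 19  9 12 10 21 11 13
S:      9  5 13 30 28 50 12 49 22 34 32 71 43 56
Maximum is 71 (e.g. 5 + 8 + 17 + 20 + 21).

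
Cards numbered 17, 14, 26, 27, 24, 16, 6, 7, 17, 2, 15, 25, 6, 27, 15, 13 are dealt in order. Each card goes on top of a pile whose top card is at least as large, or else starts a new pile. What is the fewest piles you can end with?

5

The minimum number of non-increasing subsequences covering a sequence equals the length of its longest strictly increasing subsequence.
LIS length is 5 (e.g. 14, 16, 17, 25, 27), so 5 piles are needed.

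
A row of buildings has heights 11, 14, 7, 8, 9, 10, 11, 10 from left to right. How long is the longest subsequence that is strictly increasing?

Let dp[i] be the length of the longest such subsequence ending at index i:
i:      1  2  3  4  5  6  7  8
a[i]:  11 14  7  8  9 10 11 10
dp:     1  2  1  2  3  4  5  4
Maximum dp value is 5.

5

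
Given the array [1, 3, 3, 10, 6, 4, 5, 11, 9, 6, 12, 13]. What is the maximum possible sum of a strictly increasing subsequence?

50

Let S[i] be the best sum of a strictly increasing subsequence ending at i:
i:      1  2  3  4  5  6  7  8  9 10 11 12
a[i]:   1  3  3 10  6  4  5 11  9  6 12 13
S:      1  4  4 14 10  8 13 25 22 19 37 50
Maximum is 50 (e.g. 1 + 3 + 10 + 11 + 12 + 13).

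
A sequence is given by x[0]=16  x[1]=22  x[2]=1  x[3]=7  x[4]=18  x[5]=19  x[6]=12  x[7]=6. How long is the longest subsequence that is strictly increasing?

Track the smallest tail for each achievable length (strict):
16 → extends → [16]
22 → extends → [16, 22]
1 → replaces 16 → [1, 22]
7 → replaces 22 → [1, 7]
18 → extends → [1, 7, 18]
19 → extends → [1, 7, 18, 19]
12 → replaces 18 → [1, 7, 12, 19]
6 → replaces 7 → [1, 6, 12, 19]
Four tails, so the longest strictly increasing subsequence has length 4 (e.g. 1, 7, 18, 19).

4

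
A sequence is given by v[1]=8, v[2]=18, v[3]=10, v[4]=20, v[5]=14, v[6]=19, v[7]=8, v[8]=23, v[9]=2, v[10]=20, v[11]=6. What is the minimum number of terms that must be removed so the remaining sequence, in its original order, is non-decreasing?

Fewest deletions = n − (longest non-decreasing subsequence).
i:      1  2  3  4  5  6  7  8  9 10 11
v[i]:   8 18 10 20 14 19  8 23  2 20  6
dp:     1  2  2  3  3  4  2  5  1  5  2
max dp = 5, so deletions = 11 − 5 = 6.

6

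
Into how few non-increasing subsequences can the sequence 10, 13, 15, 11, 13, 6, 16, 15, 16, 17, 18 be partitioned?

7

Place each on the leftmost legal pile:
10 → new pile 1 (tops now [10])
13 → new pile 2 (tops now [10, 13])
15 → new pile 3 (tops now [10, 13, 15])
11 → pile 2 (tops now [10, 11, 15])
13 → pile 3 (tops now [10, 11, 13])
6 → pile 1 (tops now [6, 11, 13])
16 → new pile 4 (tops now [6, 11, 13, 16])
15 → pile 4 (tops now [6, 11, 13, 15])
16 → new pile 5 (tops now [6, 11, 13, 15, 16])
17 → new pile 6 (tops now [6, 11, 13, 15, 16, 17])
18 → new pile 7 (tops now [6, 11, 13, 15, 16, 17, 18])
Seven piles.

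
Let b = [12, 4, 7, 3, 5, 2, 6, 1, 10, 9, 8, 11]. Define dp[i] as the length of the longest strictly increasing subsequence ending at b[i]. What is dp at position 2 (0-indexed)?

2

dp[i] = 1 + max{dp[j] : j<i, b[j]<b[i]} (or 1 if no such j):
i:      0  1  2  3  4  5  6  7  8  9 10 11
b[i]:  12  4  7  3  5  2  6  1 10  9  8 11
dp:     1  1  2  1  2  1  3  1  4  4  4  5
At index 2 the value is 2.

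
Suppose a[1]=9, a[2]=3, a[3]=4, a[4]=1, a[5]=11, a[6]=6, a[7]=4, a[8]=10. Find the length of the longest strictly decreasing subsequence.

3

Negate each value so 'decreasing' becomes 'increasing', then run patience tails on the negated sequence:
-9 → extends → [-9]
-3 → extends → [-9, -3]
-4 → replaces -3 → [-9, -4]
-1 → extends → [-9, -4, -1]
-11 → replaces -9 → [-11, -4, -1]
-6 → replaces -4 → [-11, -6, -1]
-4 → replaces -1 → [-11, -6, -4]
-10 → replaces -6 → [-11, -10, -4]
Three tails, so the longest strictly decreasing subsequence of the original has length 3.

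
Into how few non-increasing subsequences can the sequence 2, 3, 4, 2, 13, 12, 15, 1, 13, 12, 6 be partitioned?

Place each on the leftmost legal pile:
2 → new pile 1 (tops now [2])
3 → new pile 2 (tops now [2, 3])
4 → new pile 3 (tops now [2, 3, 4])
2 → pile 1 (tops now [2, 3, 4])
13 → new pile 4 (tops now [2, 3, 4, 13])
12 → pile 4 (tops now [2, 3, 4, 12])
15 → new pile 5 (tops now [2, 3, 4, 12, 15])
1 → pile 1 (tops now [1, 3, 4, 12, 15])
13 → pile 5 (tops now [1, 3, 4, 12, 13])
12 → pile 4 (tops now [1, 3, 4, 12, 13])
6 → pile 4 (tops now [1, 3, 4, 6, 13])
Five piles.

5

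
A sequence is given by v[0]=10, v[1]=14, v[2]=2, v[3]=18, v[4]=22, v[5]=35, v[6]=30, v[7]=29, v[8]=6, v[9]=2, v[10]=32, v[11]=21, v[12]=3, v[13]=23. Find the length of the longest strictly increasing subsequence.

6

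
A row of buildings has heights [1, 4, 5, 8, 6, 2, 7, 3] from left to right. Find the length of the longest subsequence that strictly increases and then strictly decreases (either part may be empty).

inc[i] = longest strictly increasing subsequence ending at i; dec[i] = longest strictly decreasing subsequence starting at i:
i:     1 2 3 4 5 6 7 8
a[i]:  1 4 5 8 6 2 7 3
inc:   1 2 3 4 4 2 5 3
dec:   1 2 2 3 2 1 2 1
Best peak at i=4 (value 8): inc=4, dec=3, length 4+3−1 = 6.

6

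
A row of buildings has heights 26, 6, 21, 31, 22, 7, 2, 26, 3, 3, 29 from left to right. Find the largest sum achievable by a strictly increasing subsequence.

Let S[i] be the best sum of a strictly increasing subsequence ending at i:
i:       1   2   3   4   5   6   7   8   9  10  11
a[i]:   26   6  21  31  22   7   2  26   3   3  29
S:      26   6  27  58  49  13   2  75   5   5 104
Maximum is 104 (e.g. 6 + 21 + 22 + 26 + 29).

104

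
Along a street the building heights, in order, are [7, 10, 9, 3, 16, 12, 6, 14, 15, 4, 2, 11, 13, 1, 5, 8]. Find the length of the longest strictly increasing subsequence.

5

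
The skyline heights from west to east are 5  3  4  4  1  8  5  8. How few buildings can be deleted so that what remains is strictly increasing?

Fewest deletions = n − (longest strictly increasing subsequence).
i:     1 2 3 4 5 6 7 8
a[i]:  5 3 4 4 1 8 5 8
dp:    1 1 2 2 1 3 3 4
max dp = 4, so deletions = 8 − 4 = 4.

4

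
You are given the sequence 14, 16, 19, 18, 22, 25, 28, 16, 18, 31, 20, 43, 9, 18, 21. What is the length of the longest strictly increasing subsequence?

Track the smallest tail for each achievable length (strict):
14 → extends → [14]
16 → extends → [14, 16]
19 → extends → [14, 16, 19]
18 → replaces 19 → [14, 16, 18]
22 → extends → [14, 16, 18, 22]
25 → extends → [14, 16, 18, 22, 25]
28 → extends → [14, 16, 18, 22, 25, 28]
16 → already a tail → [14, 16, 18, 22, 25, 28]
18 → already a tail → [14, 16, 18, 22, 25, 28]
31 → extends → [14, 16, 18, 22, 25, 28, 31]
20 → replaces 22 → [14, 16, 18, 20, 25, 28, 31]
43 → extends → [14, 16, 18, 20, 25, 28, 31, 43]
9 → replaces 14 → [9, 16, 18, 20, 25, 28, 31, 43]
18 → already a tail → [9, 16, 18, 20, 25, 28, 31, 43]
21 → replaces 25 → [9, 16, 18, 20, 21, 28, 31, 43]
Eight tails, so the longest strictly increasing subsequence has length 8 (e.g. 14, 16, 19, 22, 25, 28, 31, 43).

8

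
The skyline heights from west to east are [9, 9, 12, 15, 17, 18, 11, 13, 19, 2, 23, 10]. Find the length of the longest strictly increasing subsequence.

Let dp[i] be the length of the longest such subsequence ending at index i:
i:      1  2  3  4  5  6  7  8  9 10 11 12
a[i]:   9  9 12 15 17 18 11 13 19  2 23 10
dp:     1  1  2  3  4  5  2  3  6  1  7  2
Maximum dp value is 7.

7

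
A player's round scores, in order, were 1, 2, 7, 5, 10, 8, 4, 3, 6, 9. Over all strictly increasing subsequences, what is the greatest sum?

27

Let S[i] be the best sum of a strictly increasing subsequence ending at i:
i:      1  2  3  4  5  6  7  8  9 10
a[i]:   1  2  7  5 10  8  4  3  6  9
S:      1  3 10  8 20 18  7  6 14 27
Maximum is 27 (e.g. 1 + 2 + 7 + 8 + 9).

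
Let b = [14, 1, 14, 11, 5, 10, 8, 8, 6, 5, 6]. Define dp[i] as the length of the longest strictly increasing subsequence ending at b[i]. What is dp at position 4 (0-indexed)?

dp[i] = 1 + max{dp[j] : j<i, b[j]<b[i]} (or 1 if no such j):
i:      0  1  2  3  4  5  6  7  8  9 10
b[i]:  14  1 14 11  5 10  8  8  6  5  6
dp:     1  1  2  2  2  3  3  3  3  2  3
At index 4 the value is 2.

2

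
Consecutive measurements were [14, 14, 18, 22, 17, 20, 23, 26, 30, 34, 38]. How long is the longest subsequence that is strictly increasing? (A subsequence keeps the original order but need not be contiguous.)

8

Track the smallest tail for each achievable length (strict):
14 → extends → [14]
14 → already a tail → [14]
18 → extends → [14, 18]
22 → extends → [14, 18, 22]
17 → replaces 18 → [14, 17, 22]
20 → replaces 22 → [14, 17, 20]
23 → extends → [14, 17, 20, 23]
26 → extends → [14, 17, 20, 23, 26]
30 → extends → [14, 17, 20, 23, 26, 30]
34 → extends → [14, 17, 20, 23, 26, 30, 34]
38 → extends → [14, 17, 20, 23, 26, 30, 34, 38]
Eight tails, so the longest strictly increasing subsequence has length 8 (e.g. 14, 18, 22, 23, 26, 30, 34, 38).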